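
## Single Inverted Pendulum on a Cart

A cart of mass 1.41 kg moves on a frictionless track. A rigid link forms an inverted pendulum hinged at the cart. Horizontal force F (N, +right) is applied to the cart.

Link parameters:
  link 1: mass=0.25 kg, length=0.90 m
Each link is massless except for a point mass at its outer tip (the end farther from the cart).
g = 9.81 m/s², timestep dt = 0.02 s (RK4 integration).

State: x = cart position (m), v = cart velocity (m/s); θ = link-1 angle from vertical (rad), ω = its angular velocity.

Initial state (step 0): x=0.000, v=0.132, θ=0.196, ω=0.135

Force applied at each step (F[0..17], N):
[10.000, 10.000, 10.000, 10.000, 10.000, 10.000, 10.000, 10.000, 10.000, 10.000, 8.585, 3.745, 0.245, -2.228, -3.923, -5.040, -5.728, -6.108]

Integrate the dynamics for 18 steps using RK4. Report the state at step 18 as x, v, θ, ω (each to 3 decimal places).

apply F[0]=+10.000 → step 1: x=0.004, v=0.266, θ=0.198, ω=0.031
apply F[1]=+10.000 → step 2: x=0.011, v=0.400, θ=0.197, ω=-0.072
apply F[2]=+10.000 → step 3: x=0.020, v=0.535, θ=0.195, ω=-0.176
apply F[3]=+10.000 → step 4: x=0.032, v=0.669, θ=0.190, ω=-0.281
apply F[4]=+10.000 → step 5: x=0.047, v=0.804, θ=0.184, ω=-0.387
apply F[5]=+10.000 → step 6: x=0.064, v=0.939, θ=0.175, ω=-0.496
apply F[6]=+10.000 → step 7: x=0.084, v=1.075, θ=0.164, ω=-0.608
apply F[7]=+10.000 → step 8: x=0.107, v=1.211, θ=0.150, ω=-0.723
apply F[8]=+10.000 → step 9: x=0.133, v=1.347, θ=0.135, ω=-0.842
apply F[9]=+10.000 → step 10: x=0.161, v=1.485, θ=0.117, ω=-0.967
apply F[10]=+8.585 → step 11: x=0.192, v=1.603, θ=0.096, ω=-1.074
apply F[11]=+3.745 → step 12: x=0.225, v=1.654, θ=0.074, ω=-1.111
apply F[12]=+0.245 → step 13: x=0.258, v=1.655, θ=0.052, ω=-1.099
apply F[13]=-2.228 → step 14: x=0.290, v=1.622, θ=0.031, ω=-1.054
apply F[14]=-3.923 → step 15: x=0.322, v=1.566, θ=0.010, ω=-0.987
apply F[15]=-5.040 → step 16: x=0.353, v=1.494, θ=-0.009, ω=-0.907
apply F[16]=-5.728 → step 17: x=0.382, v=1.414, θ=-0.026, ω=-0.821
apply F[17]=-6.108 → step 18: x=0.409, v=1.328, θ=-0.041, ω=-0.734

Answer: x=0.409, v=1.328, θ=-0.041, ω=-0.734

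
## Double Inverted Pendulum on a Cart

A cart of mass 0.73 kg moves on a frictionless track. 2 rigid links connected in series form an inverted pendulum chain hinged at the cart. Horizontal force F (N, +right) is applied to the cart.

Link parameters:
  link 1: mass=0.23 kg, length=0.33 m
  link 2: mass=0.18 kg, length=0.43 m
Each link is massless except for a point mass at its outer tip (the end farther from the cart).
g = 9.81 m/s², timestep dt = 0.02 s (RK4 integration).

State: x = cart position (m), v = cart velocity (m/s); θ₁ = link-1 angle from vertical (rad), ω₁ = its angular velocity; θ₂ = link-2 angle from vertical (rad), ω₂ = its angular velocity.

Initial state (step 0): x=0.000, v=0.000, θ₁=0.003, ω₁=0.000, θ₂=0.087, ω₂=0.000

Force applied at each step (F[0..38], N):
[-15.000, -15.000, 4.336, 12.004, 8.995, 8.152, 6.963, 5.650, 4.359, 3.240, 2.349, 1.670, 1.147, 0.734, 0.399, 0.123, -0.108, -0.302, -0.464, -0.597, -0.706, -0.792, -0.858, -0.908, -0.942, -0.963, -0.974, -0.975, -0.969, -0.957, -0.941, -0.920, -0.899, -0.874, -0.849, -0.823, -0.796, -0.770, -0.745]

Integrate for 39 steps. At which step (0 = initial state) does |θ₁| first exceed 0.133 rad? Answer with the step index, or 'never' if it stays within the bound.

apply F[0]=-15.000 → step 1: x=-0.004, v=-0.412, θ₁=0.015, ω₁=1.216, θ₂=0.088, ω₂=0.063
apply F[1]=-15.000 → step 2: x=-0.016, v=-0.825, θ₁=0.052, ω₁=2.466, θ₂=0.089, ω₂=0.101
apply F[2]=+4.336 → step 3: x=-0.032, v=-0.714, θ₁=0.098, ω₁=2.167, θ₂=0.092, ω₂=0.111
apply F[3]=+12.004 → step 4: x=-0.043, v=-0.399, θ₁=0.133, ω₁=1.301, θ₂=0.094, ω₂=0.090
apply F[4]=+8.995 → step 5: x=-0.049, v=-0.170, θ₁=0.153, ω₁=0.726, θ₂=0.095, ω₂=0.045
apply F[5]=+8.152 → step 6: x=-0.050, v=0.034, θ₁=0.163, ω₁=0.244, θ₂=0.095, ω₂=-0.014
apply F[6]=+6.963 → step 7: x=-0.048, v=0.204, θ₁=0.164, ω₁=-0.133, θ₂=0.094, ω₂=-0.077
apply F[7]=+5.650 → step 8: x=-0.042, v=0.340, θ₁=0.158, ω₁=-0.408, θ₂=0.092, ω₂=-0.137
apply F[8]=+4.359 → step 9: x=-0.034, v=0.441, θ₁=0.148, ω₁=-0.591, θ₂=0.089, ω₂=-0.191
apply F[9]=+3.240 → step 10: x=-0.025, v=0.514, θ₁=0.135, ω₁=-0.699, θ₂=0.085, ω₂=-0.237
apply F[10]=+2.349 → step 11: x=-0.014, v=0.564, θ₁=0.121, ω₁=-0.752, θ₂=0.080, ω₂=-0.274
apply F[11]=+1.670 → step 12: x=-0.002, v=0.598, θ₁=0.106, ω₁=-0.769, θ₂=0.074, ω₂=-0.304
apply F[12]=+1.147 → step 13: x=0.010, v=0.618, θ₁=0.090, ω₁=-0.761, θ₂=0.067, ω₂=-0.326
apply F[13]=+0.734 → step 14: x=0.022, v=0.630, θ₁=0.076, ω₁=-0.737, θ₂=0.061, ω₂=-0.341
apply F[14]=+0.399 → step 15: x=0.035, v=0.633, θ₁=0.061, ω₁=-0.702, θ₂=0.054, ω₂=-0.350
apply F[15]=+0.123 → step 16: x=0.047, v=0.631, θ₁=0.048, ω₁=-0.660, θ₂=0.047, ω₂=-0.353
apply F[16]=-0.108 → step 17: x=0.060, v=0.623, θ₁=0.035, ω₁=-0.614, θ₂=0.040, ω₂=-0.351
apply F[17]=-0.302 → step 18: x=0.072, v=0.612, θ₁=0.023, ω₁=-0.566, θ₂=0.033, ω₂=-0.345
apply F[18]=-0.464 → step 19: x=0.084, v=0.597, θ₁=0.012, ω₁=-0.516, θ₂=0.026, ω₂=-0.336
apply F[19]=-0.597 → step 20: x=0.096, v=0.580, θ₁=0.002, ω₁=-0.467, θ₂=0.019, ω₂=-0.324
apply F[20]=-0.706 → step 21: x=0.108, v=0.561, θ₁=-0.006, ω₁=-0.419, θ₂=0.013, ω₂=-0.309
apply F[21]=-0.792 → step 22: x=0.119, v=0.540, θ₁=-0.014, ω₁=-0.372, θ₂=0.007, ω₂=-0.293
apply F[22]=-0.858 → step 23: x=0.129, v=0.519, θ₁=-0.021, ω₁=-0.328, θ₂=0.001, ω₂=-0.275
apply F[23]=-0.908 → step 24: x=0.139, v=0.497, θ₁=-0.027, ω₁=-0.286, θ₂=-0.004, ω₂=-0.256
apply F[24]=-0.942 → step 25: x=0.149, v=0.474, θ₁=-0.033, ω₁=-0.246, θ₂=-0.009, ω₂=-0.237
apply F[25]=-0.963 → step 26: x=0.158, v=0.452, θ₁=-0.037, ω₁=-0.210, θ₂=-0.013, ω₂=-0.218
apply F[26]=-0.974 → step 27: x=0.167, v=0.429, θ₁=-0.041, ω₁=-0.177, θ₂=-0.018, ω₂=-0.198
apply F[27]=-0.975 → step 28: x=0.175, v=0.407, θ₁=-0.044, ω₁=-0.146, θ₂=-0.021, ω₂=-0.179
apply F[28]=-0.969 → step 29: x=0.183, v=0.386, θ₁=-0.047, ω₁=-0.119, θ₂=-0.025, ω₂=-0.161
apply F[29]=-0.957 → step 30: x=0.191, v=0.365, θ₁=-0.049, ω₁=-0.094, θ₂=-0.028, ω₂=-0.143
apply F[30]=-0.941 → step 31: x=0.198, v=0.345, θ₁=-0.051, ω₁=-0.072, θ₂=-0.031, ω₂=-0.126
apply F[31]=-0.920 → step 32: x=0.205, v=0.325, θ₁=-0.052, ω₁=-0.053, θ₂=-0.033, ω₂=-0.110
apply F[32]=-0.899 → step 33: x=0.211, v=0.306, θ₁=-0.053, ω₁=-0.036, θ₂=-0.035, ω₂=-0.095
apply F[33]=-0.874 → step 34: x=0.217, v=0.288, θ₁=-0.053, ω₁=-0.021, θ₂=-0.037, ω₂=-0.081
apply F[34]=-0.849 → step 35: x=0.223, v=0.271, θ₁=-0.054, ω₁=-0.008, θ₂=-0.038, ω₂=-0.068
apply F[35]=-0.823 → step 36: x=0.228, v=0.254, θ₁=-0.054, ω₁=0.003, θ₂=-0.039, ω₂=-0.055
apply F[36]=-0.796 → step 37: x=0.233, v=0.238, θ₁=-0.054, ω₁=0.013, θ₂=-0.040, ω₂=-0.044
apply F[37]=-0.770 → step 38: x=0.237, v=0.223, θ₁=-0.053, ω₁=0.021, θ₂=-0.041, ω₂=-0.034
apply F[38]=-0.745 → step 39: x=0.242, v=0.209, θ₁=-0.053, ω₁=0.028, θ₂=-0.042, ω₂=-0.024
|θ₁| = 0.153 > 0.133 first at step 5.

Answer: 5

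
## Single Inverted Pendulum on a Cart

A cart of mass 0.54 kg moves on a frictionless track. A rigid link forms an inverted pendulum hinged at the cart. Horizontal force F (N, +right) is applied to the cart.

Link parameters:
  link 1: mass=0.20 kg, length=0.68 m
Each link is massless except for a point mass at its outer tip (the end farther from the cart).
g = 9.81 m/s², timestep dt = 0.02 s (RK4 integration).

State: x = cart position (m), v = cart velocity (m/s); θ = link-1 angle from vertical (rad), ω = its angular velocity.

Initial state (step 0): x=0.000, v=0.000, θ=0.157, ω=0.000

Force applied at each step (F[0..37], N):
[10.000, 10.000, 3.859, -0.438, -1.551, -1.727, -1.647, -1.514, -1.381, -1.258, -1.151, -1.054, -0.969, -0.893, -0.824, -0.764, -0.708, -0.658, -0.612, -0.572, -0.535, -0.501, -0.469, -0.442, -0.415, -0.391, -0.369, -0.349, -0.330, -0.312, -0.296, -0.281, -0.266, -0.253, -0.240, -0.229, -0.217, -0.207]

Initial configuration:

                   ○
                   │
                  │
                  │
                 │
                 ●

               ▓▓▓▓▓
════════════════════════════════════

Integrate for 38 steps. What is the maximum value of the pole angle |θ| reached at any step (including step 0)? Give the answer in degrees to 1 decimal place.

Answer: 9.0°

Derivation:
apply F[0]=+10.000 → step 1: x=0.004, v=0.356, θ=0.152, ω=-0.473
apply F[1]=+10.000 → step 2: x=0.014, v=0.714, θ=0.138, ω=-0.951
apply F[2]=+3.859 → step 3: x=0.030, v=0.847, θ=0.117, ω=-1.109
apply F[3]=-0.438 → step 4: x=0.047, v=0.824, θ=0.096, ω=-1.044
apply F[4]=-1.551 → step 5: x=0.062, v=0.761, θ=0.076, ω=-0.927
apply F[5]=-1.727 → step 6: x=0.077, v=0.693, θ=0.059, ω=-0.807
apply F[6]=-1.647 → step 7: x=0.090, v=0.628, θ=0.044, ω=-0.698
apply F[7]=-1.514 → step 8: x=0.102, v=0.569, θ=0.031, ω=-0.601
apply F[8]=-1.381 → step 9: x=0.113, v=0.516, θ=0.020, ω=-0.516
apply F[9]=-1.258 → step 10: x=0.123, v=0.469, θ=0.010, ω=-0.441
apply F[10]=-1.151 → step 11: x=0.132, v=0.426, θ=0.002, ω=-0.376
apply F[11]=-1.054 → step 12: x=0.140, v=0.387, θ=-0.005, ω=-0.320
apply F[12]=-0.969 → step 13: x=0.147, v=0.351, θ=-0.011, ω=-0.270
apply F[13]=-0.893 → step 14: x=0.154, v=0.319, θ=-0.016, ω=-0.227
apply F[14]=-0.824 → step 15: x=0.160, v=0.290, θ=-0.020, ω=-0.189
apply F[15]=-0.764 → step 16: x=0.166, v=0.263, θ=-0.023, ω=-0.156
apply F[16]=-0.708 → step 17: x=0.171, v=0.239, θ=-0.026, ω=-0.127
apply F[17]=-0.658 → step 18: x=0.175, v=0.217, θ=-0.029, ω=-0.102
apply F[18]=-0.612 → step 19: x=0.179, v=0.196, θ=-0.030, ω=-0.081
apply F[19]=-0.572 → step 20: x=0.183, v=0.177, θ=-0.032, ω=-0.062
apply F[20]=-0.535 → step 21: x=0.186, v=0.160, θ=-0.033, ω=-0.045
apply F[21]=-0.501 → step 22: x=0.189, v=0.144, θ=-0.034, ω=-0.031
apply F[22]=-0.469 → step 23: x=0.192, v=0.129, θ=-0.034, ω=-0.019
apply F[23]=-0.442 → step 24: x=0.195, v=0.115, θ=-0.034, ω=-0.009
apply F[24]=-0.415 → step 25: x=0.197, v=0.102, θ=-0.034, ω=0.000
apply F[25]=-0.391 → step 26: x=0.199, v=0.090, θ=-0.034, ω=0.008
apply F[26]=-0.369 → step 27: x=0.200, v=0.079, θ=-0.034, ω=0.014
apply F[27]=-0.349 → step 28: x=0.202, v=0.068, θ=-0.034, ω=0.020
apply F[28]=-0.330 → step 29: x=0.203, v=0.059, θ=-0.033, ω=0.025
apply F[29]=-0.312 → step 30: x=0.204, v=0.049, θ=-0.033, ω=0.029
apply F[30]=-0.296 → step 31: x=0.205, v=0.041, θ=-0.032, ω=0.032
apply F[31]=-0.281 → step 32: x=0.206, v=0.033, θ=-0.032, ω=0.034
apply F[32]=-0.266 → step 33: x=0.206, v=0.025, θ=-0.031, ω=0.037
apply F[33]=-0.253 → step 34: x=0.207, v=0.018, θ=-0.030, ω=0.038
apply F[34]=-0.240 → step 35: x=0.207, v=0.011, θ=-0.029, ω=0.040
apply F[35]=-0.229 → step 36: x=0.207, v=0.005, θ=-0.029, ω=0.041
apply F[36]=-0.217 → step 37: x=0.207, v=-0.001, θ=-0.028, ω=0.041
apply F[37]=-0.207 → step 38: x=0.207, v=-0.007, θ=-0.027, ω=0.042
Max |angle| over trajectory = 0.157 rad = 9.0°.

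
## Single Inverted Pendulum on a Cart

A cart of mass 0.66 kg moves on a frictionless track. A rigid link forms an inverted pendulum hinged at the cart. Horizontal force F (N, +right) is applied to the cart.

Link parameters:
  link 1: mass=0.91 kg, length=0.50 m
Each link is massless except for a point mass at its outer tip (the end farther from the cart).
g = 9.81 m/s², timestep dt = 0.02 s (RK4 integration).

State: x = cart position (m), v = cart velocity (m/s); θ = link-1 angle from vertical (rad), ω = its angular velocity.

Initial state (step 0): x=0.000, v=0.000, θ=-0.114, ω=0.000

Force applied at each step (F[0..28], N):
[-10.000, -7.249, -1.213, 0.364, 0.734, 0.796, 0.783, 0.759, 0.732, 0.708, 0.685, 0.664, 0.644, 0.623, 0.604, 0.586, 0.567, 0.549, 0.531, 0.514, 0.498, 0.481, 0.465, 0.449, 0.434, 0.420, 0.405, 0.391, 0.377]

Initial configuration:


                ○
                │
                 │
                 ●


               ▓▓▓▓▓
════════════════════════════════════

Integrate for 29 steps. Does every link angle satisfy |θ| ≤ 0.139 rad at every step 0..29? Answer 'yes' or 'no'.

apply F[0]=-10.000 → step 1: x=-0.003, v=-0.268, θ=-0.109, ω=0.489
apply F[1]=-7.249 → step 2: x=-0.010, v=-0.458, θ=-0.096, ω=0.827
apply F[2]=-1.213 → step 3: x=-0.019, v=-0.472, θ=-0.080, ω=0.820
apply F[3]=+0.364 → step 4: x=-0.028, v=-0.442, θ=-0.064, ω=0.733
apply F[4]=+0.734 → step 5: x=-0.037, v=-0.405, θ=-0.050, ω=0.636
apply F[5]=+0.796 → step 6: x=-0.045, v=-0.370, θ=-0.039, ω=0.547
apply F[6]=+0.783 → step 7: x=-0.052, v=-0.337, θ=-0.028, ω=0.469
apply F[7]=+0.759 → step 8: x=-0.058, v=-0.308, θ=-0.020, ω=0.401
apply F[8]=+0.732 → step 9: x=-0.064, v=-0.281, θ=-0.012, ω=0.342
apply F[9]=+0.708 → step 10: x=-0.069, v=-0.257, θ=-0.006, ω=0.290
apply F[10]=+0.685 → step 11: x=-0.074, v=-0.236, θ=-0.001, ω=0.246
apply F[11]=+0.664 → step 12: x=-0.079, v=-0.216, θ=0.004, ω=0.207
apply F[12]=+0.644 → step 13: x=-0.083, v=-0.198, θ=0.008, ω=0.174
apply F[13]=+0.623 → step 14: x=-0.087, v=-0.182, θ=0.011, ω=0.145
apply F[14]=+0.604 → step 15: x=-0.090, v=-0.167, θ=0.014, ω=0.119
apply F[15]=+0.586 → step 16: x=-0.093, v=-0.153, θ=0.016, ω=0.098
apply F[16]=+0.567 → step 17: x=-0.096, v=-0.140, θ=0.017, ω=0.079
apply F[17]=+0.549 → step 18: x=-0.099, v=-0.128, θ=0.019, ω=0.062
apply F[18]=+0.531 → step 19: x=-0.101, v=-0.118, θ=0.020, ω=0.048
apply F[19]=+0.514 → step 20: x=-0.104, v=-0.108, θ=0.021, ω=0.036
apply F[20]=+0.498 → step 21: x=-0.106, v=-0.098, θ=0.021, ω=0.026
apply F[21]=+0.481 → step 22: x=-0.108, v=-0.089, θ=0.022, ω=0.017
apply F[22]=+0.465 → step 23: x=-0.109, v=-0.081, θ=0.022, ω=0.009
apply F[23]=+0.449 → step 24: x=-0.111, v=-0.074, θ=0.022, ω=0.003
apply F[24]=+0.434 → step 25: x=-0.112, v=-0.067, θ=0.022, ω=-0.003
apply F[25]=+0.420 → step 26: x=-0.114, v=-0.060, θ=0.022, ω=-0.008
apply F[26]=+0.405 → step 27: x=-0.115, v=-0.054, θ=0.022, ω=-0.011
apply F[27]=+0.391 → step 28: x=-0.116, v=-0.048, θ=0.022, ω=-0.015
apply F[28]=+0.377 → step 29: x=-0.117, v=-0.042, θ=0.021, ω=-0.018
Max |angle| over trajectory = 0.114 rad; bound = 0.139 → within bound.

Answer: yes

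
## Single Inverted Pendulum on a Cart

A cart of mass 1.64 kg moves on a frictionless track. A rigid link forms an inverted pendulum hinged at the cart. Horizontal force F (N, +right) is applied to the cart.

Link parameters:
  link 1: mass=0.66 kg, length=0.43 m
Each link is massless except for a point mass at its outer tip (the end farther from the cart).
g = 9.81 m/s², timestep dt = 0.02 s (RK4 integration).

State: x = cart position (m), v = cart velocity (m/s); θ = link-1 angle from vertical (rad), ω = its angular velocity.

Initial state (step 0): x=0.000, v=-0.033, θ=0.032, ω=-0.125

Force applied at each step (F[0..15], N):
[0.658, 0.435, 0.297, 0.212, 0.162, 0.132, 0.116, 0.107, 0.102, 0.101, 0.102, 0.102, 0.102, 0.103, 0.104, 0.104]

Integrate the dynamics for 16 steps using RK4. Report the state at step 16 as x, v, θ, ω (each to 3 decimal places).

apply F[0]=+0.658 → step 1: x=-0.001, v=-0.027, θ=0.030, ω=-0.124
apply F[1]=+0.435 → step 2: x=-0.001, v=-0.024, θ=0.027, ω=-0.118
apply F[2]=+0.297 → step 3: x=-0.002, v=-0.023, θ=0.025, ω=-0.110
apply F[3]=+0.212 → step 4: x=-0.002, v=-0.022, θ=0.023, ω=-0.101
apply F[4]=+0.162 → step 5: x=-0.002, v=-0.022, θ=0.021, ω=-0.092
apply F[5]=+0.132 → step 6: x=-0.003, v=-0.022, θ=0.019, ω=-0.083
apply F[6]=+0.116 → step 7: x=-0.003, v=-0.022, θ=0.017, ω=-0.074
apply F[7]=+0.107 → step 8: x=-0.004, v=-0.022, θ=0.016, ω=-0.066
apply F[8]=+0.102 → step 9: x=-0.004, v=-0.022, θ=0.015, ω=-0.060
apply F[9]=+0.101 → step 10: x=-0.005, v=-0.022, θ=0.014, ω=-0.053
apply F[10]=+0.102 → step 11: x=-0.005, v=-0.021, θ=0.013, ω=-0.048
apply F[11]=+0.102 → step 12: x=-0.006, v=-0.021, θ=0.012, ω=-0.043
apply F[12]=+0.102 → step 13: x=-0.006, v=-0.021, θ=0.011, ω=-0.038
apply F[13]=+0.103 → step 14: x=-0.006, v=-0.020, θ=0.010, ω=-0.035
apply F[14]=+0.104 → step 15: x=-0.007, v=-0.020, θ=0.010, ω=-0.031
apply F[15]=+0.104 → step 16: x=-0.007, v=-0.019, θ=0.009, ω=-0.028

Answer: x=-0.007, v=-0.019, θ=0.009, ω=-0.028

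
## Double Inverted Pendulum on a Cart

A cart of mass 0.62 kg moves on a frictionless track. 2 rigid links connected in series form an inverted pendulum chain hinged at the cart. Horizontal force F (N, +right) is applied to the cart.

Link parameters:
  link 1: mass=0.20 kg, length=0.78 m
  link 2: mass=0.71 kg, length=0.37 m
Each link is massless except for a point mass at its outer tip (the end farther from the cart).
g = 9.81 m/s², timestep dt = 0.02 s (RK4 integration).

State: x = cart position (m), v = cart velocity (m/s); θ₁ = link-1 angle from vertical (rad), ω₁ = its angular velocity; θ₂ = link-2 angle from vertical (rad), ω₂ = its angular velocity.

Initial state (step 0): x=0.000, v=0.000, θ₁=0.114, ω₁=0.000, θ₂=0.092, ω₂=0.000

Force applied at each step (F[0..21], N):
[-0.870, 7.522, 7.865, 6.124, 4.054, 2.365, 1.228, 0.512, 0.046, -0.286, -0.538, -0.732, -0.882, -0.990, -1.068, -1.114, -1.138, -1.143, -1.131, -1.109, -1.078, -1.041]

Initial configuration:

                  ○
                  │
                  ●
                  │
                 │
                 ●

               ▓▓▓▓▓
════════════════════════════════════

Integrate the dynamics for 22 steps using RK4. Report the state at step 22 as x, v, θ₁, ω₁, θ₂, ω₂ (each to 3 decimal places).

Answer: x=0.207, v=0.283, θ₁=-0.026, ω₁=-0.096, θ₂=-0.019, ω₂=-0.125

Derivation:
apply F[0]=-0.870 → step 1: x=-0.001, v=-0.060, θ₁=0.115, ω₁=0.124, θ₂=0.091, ω₂=-0.052
apply F[1]=+7.522 → step 2: x=0.000, v=0.146, θ₁=0.116, ω₁=-0.084, θ₂=0.090, ω₂=-0.119
apply F[2]=+7.865 → step 3: x=0.005, v=0.363, θ₁=0.112, ω₁=-0.307, θ₂=0.087, ω₂=-0.188
apply F[3]=+6.124 → step 4: x=0.014, v=0.528, θ₁=0.104, ω₁=-0.467, θ₂=0.082, ω₂=-0.249
apply F[4]=+4.054 → step 5: x=0.026, v=0.629, θ₁=0.094, ω₁=-0.554, θ₂=0.077, ω₂=-0.297
apply F[5]=+2.365 → step 6: x=0.039, v=0.681, θ₁=0.082, ω₁=-0.584, θ₂=0.071, ω₂=-0.331
apply F[6]=+1.228 → step 7: x=0.053, v=0.699, θ₁=0.071, ω₁=-0.580, θ₂=0.064, ω₂=-0.354
apply F[7]=+0.512 → step 8: x=0.067, v=0.697, θ₁=0.059, ω₁=-0.557, θ₂=0.056, ω₂=-0.365
apply F[8]=+0.046 → step 9: x=0.080, v=0.684, θ₁=0.049, ω₁=-0.525, θ₂=0.049, ω₂=-0.368
apply F[9]=-0.286 → step 10: x=0.094, v=0.662, θ₁=0.039, ω₁=-0.488, θ₂=0.042, ω₂=-0.364
apply F[10]=-0.538 → step 11: x=0.107, v=0.635, θ₁=0.029, ω₁=-0.449, θ₂=0.035, ω₂=-0.353
apply F[11]=-0.732 → step 12: x=0.119, v=0.605, θ₁=0.021, ω₁=-0.409, θ₂=0.028, ω₂=-0.338
apply F[12]=-0.882 → step 13: x=0.131, v=0.572, θ₁=0.013, ω₁=-0.370, θ₂=0.021, ω₂=-0.320
apply F[13]=-0.990 → step 14: x=0.142, v=0.537, θ₁=0.006, ω₁=-0.331, θ₂=0.015, ω₂=-0.300
apply F[14]=-1.068 → step 15: x=0.153, v=0.502, θ₁=-0.000, ω₁=-0.293, θ₂=0.009, ω₂=-0.277
apply F[15]=-1.114 → step 16: x=0.162, v=0.467, θ₁=-0.006, ω₁=-0.257, θ₂=0.004, ω₂=-0.254
apply F[16]=-1.138 → step 17: x=0.171, v=0.432, θ₁=-0.011, ω₁=-0.224, θ₂=-0.001, ω₂=-0.231
apply F[17]=-1.143 → step 18: x=0.180, v=0.399, θ₁=-0.015, ω₁=-0.193, θ₂=-0.005, ω₂=-0.208
apply F[18]=-1.131 → step 19: x=0.187, v=0.368, θ₁=-0.018, ω₁=-0.165, θ₂=-0.009, ω₂=-0.186
apply F[19]=-1.109 → step 20: x=0.194, v=0.338, θ₁=-0.021, ω₁=-0.140, θ₂=-0.013, ω₂=-0.164
apply F[20]=-1.078 → step 21: x=0.201, v=0.309, θ₁=-0.024, ω₁=-0.117, θ₂=-0.016, ω₂=-0.144
apply F[21]=-1.041 → step 22: x=0.207, v=0.283, θ₁=-0.026, ω₁=-0.096, θ₂=-0.019, ω₂=-0.125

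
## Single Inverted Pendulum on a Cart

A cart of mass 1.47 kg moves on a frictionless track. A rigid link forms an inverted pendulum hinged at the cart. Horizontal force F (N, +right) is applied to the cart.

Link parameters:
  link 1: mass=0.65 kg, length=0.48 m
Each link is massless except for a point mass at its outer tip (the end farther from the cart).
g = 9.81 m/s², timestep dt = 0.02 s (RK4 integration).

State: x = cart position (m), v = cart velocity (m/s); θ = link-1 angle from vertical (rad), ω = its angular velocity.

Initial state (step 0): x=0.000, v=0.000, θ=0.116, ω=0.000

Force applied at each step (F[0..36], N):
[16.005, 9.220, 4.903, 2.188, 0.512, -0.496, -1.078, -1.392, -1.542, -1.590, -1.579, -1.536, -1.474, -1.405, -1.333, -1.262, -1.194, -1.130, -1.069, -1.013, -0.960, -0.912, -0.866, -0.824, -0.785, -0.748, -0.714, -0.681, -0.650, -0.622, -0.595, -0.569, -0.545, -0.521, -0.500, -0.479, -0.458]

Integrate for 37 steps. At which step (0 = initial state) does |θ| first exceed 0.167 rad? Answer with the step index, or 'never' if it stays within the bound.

apply F[0]=+16.005 → step 1: x=0.002, v=0.207, θ=0.112, ω=-0.381
apply F[1]=+9.220 → step 2: x=0.007, v=0.322, θ=0.103, ω=-0.577
apply F[2]=+4.903 → step 3: x=0.014, v=0.381, θ=0.090, ω=-0.658
apply F[3]=+2.188 → step 4: x=0.022, v=0.403, θ=0.077, ω=-0.671
apply F[4]=+0.512 → step 5: x=0.030, v=0.404, θ=0.064, ω=-0.644
apply F[5]=-0.496 → step 6: x=0.038, v=0.393, θ=0.051, ω=-0.597
apply F[6]=-1.078 → step 7: x=0.046, v=0.374, θ=0.040, ω=-0.539
apply F[7]=-1.392 → step 8: x=0.053, v=0.352, θ=0.030, ω=-0.479
apply F[8]=-1.542 → step 9: x=0.060, v=0.329, θ=0.021, ω=-0.421
apply F[9]=-1.590 → step 10: x=0.066, v=0.306, θ=0.013, ω=-0.366
apply F[10]=-1.579 → step 11: x=0.072, v=0.284, θ=0.006, ω=-0.315
apply F[11]=-1.536 → step 12: x=0.078, v=0.263, θ=0.000, ω=-0.270
apply F[12]=-1.474 → step 13: x=0.083, v=0.243, θ=-0.005, ω=-0.229
apply F[13]=-1.405 → step 14: x=0.087, v=0.224, θ=-0.009, ω=-0.194
apply F[14]=-1.333 → step 15: x=0.092, v=0.207, θ=-0.012, ω=-0.162
apply F[15]=-1.262 → step 16: x=0.096, v=0.191, θ=-0.015, ω=-0.134
apply F[16]=-1.194 → step 17: x=0.099, v=0.176, θ=-0.018, ω=-0.110
apply F[17]=-1.130 → step 18: x=0.103, v=0.162, θ=-0.020, ω=-0.089
apply F[18]=-1.069 → step 19: x=0.106, v=0.150, θ=-0.021, ω=-0.071
apply F[19]=-1.013 → step 20: x=0.109, v=0.138, θ=-0.023, ω=-0.055
apply F[20]=-0.960 → step 21: x=0.111, v=0.127, θ=-0.024, ω=-0.042
apply F[21]=-0.912 → step 22: x=0.114, v=0.116, θ=-0.024, ω=-0.030
apply F[22]=-0.866 → step 23: x=0.116, v=0.107, θ=-0.025, ω=-0.020
apply F[23]=-0.824 → step 24: x=0.118, v=0.098, θ=-0.025, ω=-0.011
apply F[24]=-0.785 → step 25: x=0.120, v=0.089, θ=-0.025, ω=-0.004
apply F[25]=-0.748 → step 26: x=0.122, v=0.081, θ=-0.025, ω=0.002
apply F[26]=-0.714 → step 27: x=0.123, v=0.074, θ=-0.025, ω=0.008
apply F[27]=-0.681 → step 28: x=0.125, v=0.067, θ=-0.025, ω=0.012
apply F[28]=-0.650 → step 29: x=0.126, v=0.060, θ=-0.025, ω=0.016
apply F[29]=-0.622 → step 30: x=0.127, v=0.054, θ=-0.024, ω=0.019
apply F[30]=-0.595 → step 31: x=0.128, v=0.048, θ=-0.024, ω=0.022
apply F[31]=-0.569 → step 32: x=0.129, v=0.042, θ=-0.023, ω=0.024
apply F[32]=-0.545 → step 33: x=0.130, v=0.036, θ=-0.023, ω=0.026
apply F[33]=-0.521 → step 34: x=0.130, v=0.031, θ=-0.022, ω=0.027
apply F[34]=-0.500 → step 35: x=0.131, v=0.026, θ=-0.022, ω=0.028
apply F[35]=-0.479 → step 36: x=0.131, v=0.022, θ=-0.021, ω=0.029
apply F[36]=-0.458 → step 37: x=0.132, v=0.017, θ=-0.021, ω=0.030
max |θ| = 0.116 ≤ 0.167 over all 38 states.

Answer: never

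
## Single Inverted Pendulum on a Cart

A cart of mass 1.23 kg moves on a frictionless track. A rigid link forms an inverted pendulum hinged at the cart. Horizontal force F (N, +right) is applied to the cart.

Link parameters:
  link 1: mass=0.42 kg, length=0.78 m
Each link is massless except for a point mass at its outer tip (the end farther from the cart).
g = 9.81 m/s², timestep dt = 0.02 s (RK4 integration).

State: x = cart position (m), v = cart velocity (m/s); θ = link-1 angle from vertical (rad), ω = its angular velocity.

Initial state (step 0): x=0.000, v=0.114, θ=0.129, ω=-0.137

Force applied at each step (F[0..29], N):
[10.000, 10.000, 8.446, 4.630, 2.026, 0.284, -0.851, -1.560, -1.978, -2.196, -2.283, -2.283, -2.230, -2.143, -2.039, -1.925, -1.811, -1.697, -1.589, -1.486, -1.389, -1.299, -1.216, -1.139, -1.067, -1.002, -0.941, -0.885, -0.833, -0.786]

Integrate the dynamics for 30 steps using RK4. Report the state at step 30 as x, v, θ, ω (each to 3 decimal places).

Answer: x=0.204, v=0.068, θ=-0.033, ω=0.019

Derivation:
apply F[0]=+10.000 → step 1: x=0.004, v=0.267, θ=0.125, ω=-0.300
apply F[1]=+10.000 → step 2: x=0.011, v=0.421, θ=0.117, ω=-0.466
apply F[2]=+8.446 → step 3: x=0.020, v=0.551, θ=0.106, ω=-0.603
apply F[3]=+4.630 → step 4: x=0.032, v=0.619, θ=0.094, ω=-0.665
apply F[4]=+2.026 → step 5: x=0.045, v=0.647, θ=0.080, ω=-0.678
apply F[5]=+0.284 → step 6: x=0.058, v=0.647, θ=0.067, ω=-0.659
apply F[6]=-0.851 → step 7: x=0.070, v=0.629, θ=0.054, ω=-0.621
apply F[7]=-1.560 → step 8: x=0.083, v=0.600, θ=0.042, ω=-0.573
apply F[8]=-1.978 → step 9: x=0.094, v=0.566, θ=0.031, ω=-0.520
apply F[9]=-2.196 → step 10: x=0.105, v=0.528, θ=0.021, ω=-0.465
apply F[10]=-2.283 → step 11: x=0.116, v=0.490, θ=0.013, ω=-0.412
apply F[11]=-2.283 → step 12: x=0.125, v=0.453, θ=0.005, ω=-0.361
apply F[12]=-2.230 → step 13: x=0.134, v=0.416, θ=-0.002, ω=-0.314
apply F[13]=-2.143 → step 14: x=0.142, v=0.382, θ=-0.008, ω=-0.271
apply F[14]=-2.039 → step 15: x=0.149, v=0.349, θ=-0.013, ω=-0.232
apply F[15]=-1.925 → step 16: x=0.156, v=0.319, θ=-0.017, ω=-0.197
apply F[16]=-1.811 → step 17: x=0.162, v=0.291, θ=-0.021, ω=-0.166
apply F[17]=-1.697 → step 18: x=0.167, v=0.265, θ=-0.024, ω=-0.138
apply F[18]=-1.589 → step 19: x=0.172, v=0.240, θ=-0.026, ω=-0.113
apply F[19]=-1.486 → step 20: x=0.177, v=0.218, θ=-0.028, ω=-0.092
apply F[20]=-1.389 → step 21: x=0.181, v=0.197, θ=-0.030, ω=-0.072
apply F[21]=-1.299 → step 22: x=0.185, v=0.178, θ=-0.031, ω=-0.056
apply F[22]=-1.216 → step 23: x=0.188, v=0.161, θ=-0.032, ω=-0.041
apply F[23]=-1.139 → step 24: x=0.191, v=0.144, θ=-0.033, ω=-0.028
apply F[24]=-1.067 → step 25: x=0.194, v=0.129, θ=-0.033, ω=-0.017
apply F[25]=-1.002 → step 26: x=0.196, v=0.115, θ=-0.034, ω=-0.008
apply F[26]=-0.941 → step 27: x=0.199, v=0.102, θ=-0.034, ω=0.001
apply F[27]=-0.885 → step 28: x=0.201, v=0.090, θ=-0.034, ω=0.008
apply F[28]=-0.833 → step 29: x=0.202, v=0.079, θ=-0.033, ω=0.014
apply F[29]=-0.786 → step 30: x=0.204, v=0.068, θ=-0.033, ω=0.019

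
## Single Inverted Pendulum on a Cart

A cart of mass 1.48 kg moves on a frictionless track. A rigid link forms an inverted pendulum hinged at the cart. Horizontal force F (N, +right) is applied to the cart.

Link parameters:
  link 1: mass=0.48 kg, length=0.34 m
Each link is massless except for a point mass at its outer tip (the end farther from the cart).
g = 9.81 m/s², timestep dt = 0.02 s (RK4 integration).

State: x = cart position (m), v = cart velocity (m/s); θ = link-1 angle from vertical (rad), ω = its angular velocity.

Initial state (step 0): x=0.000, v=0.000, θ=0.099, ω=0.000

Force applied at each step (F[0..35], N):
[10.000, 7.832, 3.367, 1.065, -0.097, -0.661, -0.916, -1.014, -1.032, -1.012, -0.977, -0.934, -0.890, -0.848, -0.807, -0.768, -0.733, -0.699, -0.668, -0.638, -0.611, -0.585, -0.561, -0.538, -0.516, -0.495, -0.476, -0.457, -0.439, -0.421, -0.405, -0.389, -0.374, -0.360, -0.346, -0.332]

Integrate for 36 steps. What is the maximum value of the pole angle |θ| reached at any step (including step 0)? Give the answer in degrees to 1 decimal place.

Answer: 5.7°

Derivation:
apply F[0]=+10.000 → step 1: x=0.001, v=0.129, θ=0.096, ω=-0.320
apply F[1]=+7.832 → step 2: x=0.005, v=0.228, θ=0.087, ω=-0.559
apply F[2]=+3.367 → step 3: x=0.010, v=0.269, θ=0.075, ω=-0.631
apply F[3]=+1.065 → step 4: x=0.015, v=0.279, θ=0.063, ω=-0.620
apply F[4]=-0.097 → step 5: x=0.021, v=0.274, θ=0.051, ω=-0.574
apply F[5]=-0.661 → step 6: x=0.026, v=0.262, θ=0.040, ω=-0.513
apply F[6]=-0.916 → step 7: x=0.031, v=0.248, θ=0.030, ω=-0.450
apply F[7]=-1.014 → step 8: x=0.036, v=0.232, θ=0.022, ω=-0.390
apply F[8]=-1.032 → step 9: x=0.041, v=0.217, θ=0.015, ω=-0.335
apply F[9]=-1.012 → step 10: x=0.045, v=0.203, θ=0.008, ω=-0.286
apply F[10]=-0.977 → step 11: x=0.049, v=0.189, θ=0.003, ω=-0.243
apply F[11]=-0.934 → step 12: x=0.052, v=0.176, θ=-0.001, ω=-0.205
apply F[12]=-0.890 → step 13: x=0.056, v=0.165, θ=-0.005, ω=-0.172
apply F[13]=-0.848 → step 14: x=0.059, v=0.154, θ=-0.008, ω=-0.144
apply F[14]=-0.807 → step 15: x=0.062, v=0.143, θ=-0.011, ω=-0.119
apply F[15]=-0.768 → step 16: x=0.065, v=0.134, θ=-0.013, ω=-0.097
apply F[16]=-0.733 → step 17: x=0.067, v=0.125, θ=-0.015, ω=-0.079
apply F[17]=-0.699 → step 18: x=0.070, v=0.116, θ=-0.016, ω=-0.063
apply F[18]=-0.668 → step 19: x=0.072, v=0.108, θ=-0.017, ω=-0.049
apply F[19]=-0.638 → step 20: x=0.074, v=0.101, θ=-0.018, ω=-0.038
apply F[20]=-0.611 → step 21: x=0.076, v=0.094, θ=-0.019, ω=-0.028
apply F[21]=-0.585 → step 22: x=0.078, v=0.087, θ=-0.019, ω=-0.019
apply F[22]=-0.561 → step 23: x=0.079, v=0.081, θ=-0.020, ω=-0.011
apply F[23]=-0.538 → step 24: x=0.081, v=0.075, θ=-0.020, ω=-0.005
apply F[24]=-0.516 → step 25: x=0.082, v=0.069, θ=-0.020, ω=0.000
apply F[25]=-0.495 → step 26: x=0.084, v=0.064, θ=-0.020, ω=0.005
apply F[26]=-0.476 → step 27: x=0.085, v=0.058, θ=-0.020, ω=0.009
apply F[27]=-0.457 → step 28: x=0.086, v=0.053, θ=-0.019, ω=0.012
apply F[28]=-0.439 → step 29: x=0.087, v=0.049, θ=-0.019, ω=0.015
apply F[29]=-0.421 → step 30: x=0.088, v=0.044, θ=-0.019, ω=0.017
apply F[30]=-0.405 → step 31: x=0.089, v=0.040, θ=-0.019, ω=0.019
apply F[31]=-0.389 → step 32: x=0.090, v=0.036, θ=-0.018, ω=0.020
apply F[32]=-0.374 → step 33: x=0.090, v=0.032, θ=-0.018, ω=0.021
apply F[33]=-0.360 → step 34: x=0.091, v=0.028, θ=-0.017, ω=0.022
apply F[34]=-0.346 → step 35: x=0.091, v=0.025, θ=-0.017, ω=0.023
apply F[35]=-0.332 → step 36: x=0.092, v=0.021, θ=-0.016, ω=0.023
Max |angle| over trajectory = 0.099 rad = 5.7°.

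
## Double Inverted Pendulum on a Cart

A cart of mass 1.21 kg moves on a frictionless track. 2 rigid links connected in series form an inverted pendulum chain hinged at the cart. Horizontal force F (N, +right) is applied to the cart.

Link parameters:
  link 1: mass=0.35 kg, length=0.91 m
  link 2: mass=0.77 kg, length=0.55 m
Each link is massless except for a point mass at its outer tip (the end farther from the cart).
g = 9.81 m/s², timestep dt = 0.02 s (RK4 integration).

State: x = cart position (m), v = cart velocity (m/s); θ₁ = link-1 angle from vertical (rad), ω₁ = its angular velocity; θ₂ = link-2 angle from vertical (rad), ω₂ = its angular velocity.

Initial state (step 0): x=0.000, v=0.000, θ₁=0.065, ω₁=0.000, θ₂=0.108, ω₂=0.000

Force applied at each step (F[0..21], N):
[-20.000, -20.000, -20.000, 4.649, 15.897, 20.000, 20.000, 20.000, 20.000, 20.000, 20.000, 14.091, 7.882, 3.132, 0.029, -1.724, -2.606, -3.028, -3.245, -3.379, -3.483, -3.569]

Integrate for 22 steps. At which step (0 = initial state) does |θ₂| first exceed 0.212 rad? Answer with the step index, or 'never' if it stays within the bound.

apply F[0]=-20.000 → step 1: x=-0.003, v=-0.341, θ₁=0.069, ω₁=0.371, θ₂=0.108, ω₂=0.042
apply F[1]=-20.000 → step 2: x=-0.014, v=-0.683, θ₁=0.080, ω₁=0.747, θ₂=0.110, ω₂=0.076
apply F[2]=-20.000 → step 3: x=-0.031, v=-1.026, θ₁=0.099, ω₁=1.134, θ₂=0.111, ω₂=0.095
apply F[3]=+4.649 → step 4: x=-0.051, v=-0.967, θ₁=0.121, ω₁=1.092, θ₂=0.113, ω₂=0.097
apply F[4]=+15.897 → step 5: x=-0.068, v=-0.729, θ₁=0.140, ω₁=0.870, θ₂=0.115, ω₂=0.077
apply F[5]=+20.000 → step 6: x=-0.079, v=-0.430, θ₁=0.155, ω₁=0.594, θ₂=0.116, ω₂=0.034
apply F[6]=+20.000 → step 7: x=-0.085, v=-0.134, θ₁=0.164, ω₁=0.333, θ₂=0.116, ω₂=-0.026
apply F[7]=+20.000 → step 8: x=-0.085, v=0.160, θ₁=0.168, ω₁=0.080, θ₂=0.115, ω₂=-0.098
apply F[8]=+20.000 → step 9: x=-0.078, v=0.453, θ₁=0.168, ω₁=-0.170, θ₂=0.112, ω₂=-0.174
apply F[9]=+20.000 → step 10: x=-0.066, v=0.747, θ₁=0.162, ω₁=-0.422, θ₂=0.108, ω₂=-0.250
apply F[10]=+20.000 → step 11: x=-0.049, v=1.044, θ₁=0.151, ω₁=-0.682, θ₂=0.102, ω₂=-0.319
apply F[11]=+14.091 → step 12: x=-0.026, v=1.249, θ₁=0.135, ω₁=-0.852, θ₂=0.095, ω₂=-0.373
apply F[12]=+7.882 → step 13: x=0.000, v=1.357, θ₁=0.118, ω₁=-0.926, θ₂=0.088, ω₂=-0.412
apply F[13]=+3.132 → step 14: x=0.028, v=1.391, θ₁=0.099, ω₁=-0.929, θ₂=0.079, ω₂=-0.438
apply F[14]=+0.029 → step 15: x=0.056, v=1.376, θ₁=0.081, ω₁=-0.888, θ₂=0.070, ω₂=-0.454
apply F[15]=-1.724 → step 16: x=0.083, v=1.336, θ₁=0.064, ω₁=-0.825, θ₂=0.061, ω₂=-0.461
apply F[16]=-2.606 → step 17: x=0.109, v=1.284, θ₁=0.048, ω₁=-0.756, θ₂=0.052, ω₂=-0.460
apply F[17]=-3.028 → step 18: x=0.134, v=1.227, θ₁=0.034, ω₁=-0.688, θ₂=0.043, ω₂=-0.453
apply F[18]=-3.245 → step 19: x=0.158, v=1.169, θ₁=0.020, ω₁=-0.623, θ₂=0.034, ω₂=-0.441
apply F[19]=-3.379 → step 20: x=0.181, v=1.110, θ₁=0.009, ω₁=-0.562, θ₂=0.025, ω₂=-0.425
apply F[20]=-3.483 → step 21: x=0.202, v=1.052, θ₁=-0.002, ω₁=-0.506, θ₂=0.017, ω₂=-0.405
apply F[21]=-3.569 → step 22: x=0.223, v=0.994, θ₁=-0.012, ω₁=-0.453, θ₂=0.009, ω₂=-0.383
max |θ₂| = 0.116 ≤ 0.212 over all 23 states.

Answer: never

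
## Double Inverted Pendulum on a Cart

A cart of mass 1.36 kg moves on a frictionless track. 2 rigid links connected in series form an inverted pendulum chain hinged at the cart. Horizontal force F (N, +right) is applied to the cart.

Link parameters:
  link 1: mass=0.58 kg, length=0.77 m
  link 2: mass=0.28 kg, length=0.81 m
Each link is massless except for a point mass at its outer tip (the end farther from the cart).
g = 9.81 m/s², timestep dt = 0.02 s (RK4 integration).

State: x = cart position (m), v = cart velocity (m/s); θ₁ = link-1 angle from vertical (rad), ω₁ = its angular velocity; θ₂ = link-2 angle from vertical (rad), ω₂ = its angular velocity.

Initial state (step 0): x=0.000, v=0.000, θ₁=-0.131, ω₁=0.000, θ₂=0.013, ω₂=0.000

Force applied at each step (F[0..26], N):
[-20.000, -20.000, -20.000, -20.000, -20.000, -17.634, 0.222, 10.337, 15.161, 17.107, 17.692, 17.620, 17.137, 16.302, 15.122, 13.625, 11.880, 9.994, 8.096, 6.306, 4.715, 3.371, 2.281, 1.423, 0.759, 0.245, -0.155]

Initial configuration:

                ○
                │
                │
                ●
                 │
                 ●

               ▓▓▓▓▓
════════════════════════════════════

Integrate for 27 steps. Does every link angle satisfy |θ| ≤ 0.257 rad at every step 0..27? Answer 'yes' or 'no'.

Answer: yes

Derivation:
apply F[0]=-20.000 → step 1: x=-0.003, v=-0.275, θ₁=-0.128, ω₁=0.302, θ₂=0.014, ω₂=0.059
apply F[1]=-20.000 → step 2: x=-0.011, v=-0.552, θ₁=-0.119, ω₁=0.607, θ₂=0.015, ω₂=0.116
apply F[2]=-20.000 → step 3: x=-0.025, v=-0.831, θ₁=-0.104, ω₁=0.922, θ₂=0.018, ω₂=0.166
apply F[3]=-20.000 → step 4: x=-0.044, v=-1.113, θ₁=-0.082, ω₁=1.249, θ₂=0.022, ω₂=0.208
apply F[4]=-20.000 → step 5: x=-0.069, v=-1.399, θ₁=-0.054, ω₁=1.592, θ₂=0.026, ω₂=0.239
apply F[5]=-17.634 → step 6: x=-0.100, v=-1.655, θ₁=-0.019, ω₁=1.908, θ₂=0.031, ω₂=0.258
apply F[6]=+0.222 → step 7: x=-0.133, v=-1.652, θ₁=0.019, ω₁=1.901, θ₂=0.037, ω₂=0.267
apply F[7]=+10.337 → step 8: x=-0.165, v=-1.503, θ₁=0.056, ω₁=1.718, θ₂=0.042, ω₂=0.267
apply F[8]=+15.161 → step 9: x=-0.192, v=-1.288, θ₁=0.087, ω₁=1.460, θ₂=0.047, ω₂=0.259
apply F[9]=+17.107 → step 10: x=-0.216, v=-1.049, θ₁=0.114, ω₁=1.183, θ₂=0.052, ω₂=0.241
apply F[10]=+17.692 → step 11: x=-0.234, v=-0.805, θ₁=0.135, ω₁=0.909, θ₂=0.057, ω₂=0.214
apply F[11]=+17.620 → step 12: x=-0.248, v=-0.566, θ₁=0.150, ω₁=0.649, θ₂=0.061, ω₂=0.181
apply F[12]=+17.137 → step 13: x=-0.257, v=-0.336, θ₁=0.161, ω₁=0.406, θ₂=0.064, ω₂=0.142
apply F[13]=+16.302 → step 14: x=-0.262, v=-0.119, θ₁=0.167, ω₁=0.185, θ₂=0.067, ω₂=0.102
apply F[14]=+15.122 → step 15: x=-0.262, v=0.079, θ₁=0.168, ω₁=-0.013, θ₂=0.068, ω₂=0.060
apply F[15]=+13.625 → step 16: x=-0.259, v=0.256, θ₁=0.166, ω₁=-0.183, θ₂=0.069, ω₂=0.020
apply F[16]=+11.880 → step 17: x=-0.252, v=0.409, θ₁=0.161, ω₁=-0.324, θ₂=0.069, ω₂=-0.018
apply F[17]=+9.994 → step 18: x=-0.243, v=0.535, θ₁=0.154, ω₁=-0.434, θ₂=0.068, ω₂=-0.052
apply F[18]=+8.096 → step 19: x=-0.231, v=0.634, θ₁=0.144, ω₁=-0.514, θ₂=0.067, ω₂=-0.082
apply F[19]=+6.306 → step 20: x=-0.217, v=0.710, θ₁=0.134, ω₁=-0.566, θ₂=0.065, ω₂=-0.109
apply F[20]=+4.715 → step 21: x=-0.203, v=0.763, θ₁=0.122, ω₁=-0.595, θ₂=0.063, ω₂=-0.132
apply F[21]=+3.371 → step 22: x=-0.187, v=0.799, θ₁=0.110, ω₁=-0.605, θ₂=0.060, ω₂=-0.151
apply F[22]=+2.281 → step 23: x=-0.171, v=0.820, θ₁=0.098, ω₁=-0.600, θ₂=0.057, ω₂=-0.167
apply F[23]=+1.423 → step 24: x=-0.154, v=0.830, θ₁=0.086, ω₁=-0.585, θ₂=0.053, ω₂=-0.180
apply F[24]=+0.759 → step 25: x=-0.138, v=0.831, θ₁=0.075, ω₁=-0.563, θ₂=0.049, ω₂=-0.190
apply F[25]=+0.245 → step 26: x=-0.121, v=0.826, θ₁=0.064, ω₁=-0.537, θ₂=0.045, ω₂=-0.198
apply F[26]=-0.155 → step 27: x=-0.105, v=0.817, θ₁=0.053, ω₁=-0.508, θ₂=0.041, ω₂=-0.203
Max |angle| over trajectory = 0.168 rad; bound = 0.257 → within bound.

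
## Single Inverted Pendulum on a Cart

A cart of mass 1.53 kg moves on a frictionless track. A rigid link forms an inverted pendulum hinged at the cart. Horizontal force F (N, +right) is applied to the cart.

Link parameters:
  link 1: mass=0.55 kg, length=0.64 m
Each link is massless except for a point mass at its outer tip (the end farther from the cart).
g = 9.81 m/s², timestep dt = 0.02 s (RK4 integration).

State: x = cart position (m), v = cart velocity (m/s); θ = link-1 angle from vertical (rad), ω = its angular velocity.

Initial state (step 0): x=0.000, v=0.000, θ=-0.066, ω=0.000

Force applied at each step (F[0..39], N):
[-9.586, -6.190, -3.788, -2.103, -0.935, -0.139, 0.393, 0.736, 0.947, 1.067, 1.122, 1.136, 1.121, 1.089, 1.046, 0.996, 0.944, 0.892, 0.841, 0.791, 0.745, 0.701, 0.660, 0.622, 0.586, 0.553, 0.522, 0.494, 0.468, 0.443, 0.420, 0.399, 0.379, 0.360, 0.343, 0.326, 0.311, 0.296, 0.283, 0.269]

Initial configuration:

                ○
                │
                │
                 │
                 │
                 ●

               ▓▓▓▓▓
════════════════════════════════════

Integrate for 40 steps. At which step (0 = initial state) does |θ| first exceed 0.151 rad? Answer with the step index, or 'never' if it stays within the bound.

Answer: never

Derivation:
apply F[0]=-9.586 → step 1: x=-0.001, v=-0.121, θ=-0.064, ω=0.168
apply F[1]=-6.190 → step 2: x=-0.004, v=-0.197, θ=-0.060, ω=0.268
apply F[2]=-3.788 → step 3: x=-0.009, v=-0.242, θ=-0.054, ω=0.321
apply F[3]=-2.103 → step 4: x=-0.014, v=-0.266, θ=-0.047, ω=0.343
apply F[4]=-0.935 → step 5: x=-0.019, v=-0.275, θ=-0.041, ω=0.344
apply F[5]=-0.139 → step 6: x=-0.025, v=-0.275, θ=-0.034, ω=0.331
apply F[6]=+0.393 → step 7: x=-0.030, v=-0.267, θ=-0.027, ω=0.311
apply F[7]=+0.736 → step 8: x=-0.035, v=-0.256, θ=-0.021, ω=0.285
apply F[8]=+0.947 → step 9: x=-0.040, v=-0.242, θ=-0.016, ω=0.258
apply F[9]=+1.067 → step 10: x=-0.045, v=-0.228, θ=-0.011, ω=0.231
apply F[10]=+1.122 → step 11: x=-0.050, v=-0.212, θ=-0.007, ω=0.204
apply F[11]=+1.136 → step 12: x=-0.054, v=-0.197, θ=-0.003, ω=0.179
apply F[12]=+1.121 → step 13: x=-0.057, v=-0.182, θ=0.000, ω=0.156
apply F[13]=+1.089 → step 14: x=-0.061, v=-0.168, θ=0.003, ω=0.134
apply F[14]=+1.046 → step 15: x=-0.064, v=-0.155, θ=0.006, ω=0.115
apply F[15]=+0.996 → step 16: x=-0.067, v=-0.142, θ=0.008, ω=0.097
apply F[16]=+0.944 → step 17: x=-0.070, v=-0.131, θ=0.010, ω=0.082
apply F[17]=+0.892 → step 18: x=-0.072, v=-0.120, θ=0.011, ω=0.068
apply F[18]=+0.841 → step 19: x=-0.075, v=-0.110, θ=0.012, ω=0.056
apply F[19]=+0.791 → step 20: x=-0.077, v=-0.100, θ=0.013, ω=0.045
apply F[20]=+0.745 → step 21: x=-0.079, v=-0.091, θ=0.014, ω=0.035
apply F[21]=+0.701 → step 22: x=-0.080, v=-0.083, θ=0.015, ω=0.027
apply F[22]=+0.660 → step 23: x=-0.082, v=-0.076, θ=0.015, ω=0.020
apply F[23]=+0.622 → step 24: x=-0.083, v=-0.069, θ=0.016, ω=0.014
apply F[24]=+0.586 → step 25: x=-0.085, v=-0.062, θ=0.016, ω=0.008
apply F[25]=+0.553 → step 26: x=-0.086, v=-0.056, θ=0.016, ω=0.004
apply F[26]=+0.522 → step 27: x=-0.087, v=-0.050, θ=0.016, ω=-0.000
apply F[27]=+0.494 → step 28: x=-0.088, v=-0.045, θ=0.016, ω=-0.004
apply F[28]=+0.468 → step 29: x=-0.089, v=-0.040, θ=0.016, ω=-0.007
apply F[29]=+0.443 → step 30: x=-0.090, v=-0.035, θ=0.016, ω=-0.009
apply F[30]=+0.420 → step 31: x=-0.090, v=-0.031, θ=0.015, ω=-0.011
apply F[31]=+0.399 → step 32: x=-0.091, v=-0.027, θ=0.015, ω=-0.013
apply F[32]=+0.379 → step 33: x=-0.091, v=-0.023, θ=0.015, ω=-0.015
apply F[33]=+0.360 → step 34: x=-0.092, v=-0.019, θ=0.015, ω=-0.016
apply F[34]=+0.343 → step 35: x=-0.092, v=-0.016, θ=0.014, ω=-0.017
apply F[35]=+0.326 → step 36: x=-0.092, v=-0.012, θ=0.014, ω=-0.017
apply F[36]=+0.311 → step 37: x=-0.093, v=-0.009, θ=0.014, ω=-0.018
apply F[37]=+0.296 → step 38: x=-0.093, v=-0.006, θ=0.013, ω=-0.018
apply F[38]=+0.283 → step 39: x=-0.093, v=-0.004, θ=0.013, ω=-0.019
apply F[39]=+0.269 → step 40: x=-0.093, v=-0.001, θ=0.013, ω=-0.019
max |θ| = 0.066 ≤ 0.151 over all 41 states.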